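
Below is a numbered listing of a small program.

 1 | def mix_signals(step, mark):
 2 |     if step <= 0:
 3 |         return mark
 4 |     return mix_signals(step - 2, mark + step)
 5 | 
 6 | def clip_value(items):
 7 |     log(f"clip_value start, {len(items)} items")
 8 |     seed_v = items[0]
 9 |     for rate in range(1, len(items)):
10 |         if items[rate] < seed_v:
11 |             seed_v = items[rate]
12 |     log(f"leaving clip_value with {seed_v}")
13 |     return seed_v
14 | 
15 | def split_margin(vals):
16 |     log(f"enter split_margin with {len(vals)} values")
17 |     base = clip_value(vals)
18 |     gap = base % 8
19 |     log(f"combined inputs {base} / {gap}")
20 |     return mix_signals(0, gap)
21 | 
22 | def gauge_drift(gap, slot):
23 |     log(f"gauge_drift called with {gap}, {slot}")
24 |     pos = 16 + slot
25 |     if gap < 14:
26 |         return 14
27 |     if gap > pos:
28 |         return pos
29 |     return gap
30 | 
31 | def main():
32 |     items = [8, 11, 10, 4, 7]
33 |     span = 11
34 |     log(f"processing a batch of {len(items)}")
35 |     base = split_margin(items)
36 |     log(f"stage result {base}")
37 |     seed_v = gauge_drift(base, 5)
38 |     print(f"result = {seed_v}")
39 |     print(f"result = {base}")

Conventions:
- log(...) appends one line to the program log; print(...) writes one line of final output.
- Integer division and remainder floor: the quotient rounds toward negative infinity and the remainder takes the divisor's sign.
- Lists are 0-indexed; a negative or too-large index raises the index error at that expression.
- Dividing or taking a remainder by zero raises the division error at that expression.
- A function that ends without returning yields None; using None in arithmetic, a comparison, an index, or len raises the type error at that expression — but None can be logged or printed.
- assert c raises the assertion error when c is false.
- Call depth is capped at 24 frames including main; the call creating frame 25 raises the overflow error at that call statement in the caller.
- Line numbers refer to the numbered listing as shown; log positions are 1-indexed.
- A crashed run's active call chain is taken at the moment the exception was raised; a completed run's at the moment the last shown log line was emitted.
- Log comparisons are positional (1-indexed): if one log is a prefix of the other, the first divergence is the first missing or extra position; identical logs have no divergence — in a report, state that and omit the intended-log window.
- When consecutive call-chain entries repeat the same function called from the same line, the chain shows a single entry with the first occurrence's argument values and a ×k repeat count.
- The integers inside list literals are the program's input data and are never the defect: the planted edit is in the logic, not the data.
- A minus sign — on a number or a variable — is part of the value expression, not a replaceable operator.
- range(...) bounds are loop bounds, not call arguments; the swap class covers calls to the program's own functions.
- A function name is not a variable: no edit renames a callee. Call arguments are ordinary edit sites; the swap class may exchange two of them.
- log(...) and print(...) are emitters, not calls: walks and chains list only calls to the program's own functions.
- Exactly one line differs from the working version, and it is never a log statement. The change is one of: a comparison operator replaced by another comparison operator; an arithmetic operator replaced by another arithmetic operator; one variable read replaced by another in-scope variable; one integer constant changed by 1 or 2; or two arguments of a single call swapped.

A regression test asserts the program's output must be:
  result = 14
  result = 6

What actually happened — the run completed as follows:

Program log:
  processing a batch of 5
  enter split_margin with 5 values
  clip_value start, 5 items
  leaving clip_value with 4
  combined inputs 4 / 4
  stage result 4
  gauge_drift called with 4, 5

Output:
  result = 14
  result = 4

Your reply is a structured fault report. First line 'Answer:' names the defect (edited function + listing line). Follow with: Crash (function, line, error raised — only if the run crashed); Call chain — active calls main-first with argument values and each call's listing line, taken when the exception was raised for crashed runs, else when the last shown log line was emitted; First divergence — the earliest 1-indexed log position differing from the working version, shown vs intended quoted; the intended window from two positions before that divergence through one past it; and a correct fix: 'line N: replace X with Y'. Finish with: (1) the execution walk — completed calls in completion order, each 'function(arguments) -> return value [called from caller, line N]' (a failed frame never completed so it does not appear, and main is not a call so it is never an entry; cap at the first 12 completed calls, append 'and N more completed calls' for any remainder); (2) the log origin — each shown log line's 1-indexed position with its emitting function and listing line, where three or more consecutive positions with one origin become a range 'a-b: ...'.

Answer: the defect is in split_margin at line 20.
Key fact: At log position 6 the runs split — shown 'stage result 4', but the working version logs 'stage result 6'.
Call chain: main -> gauge_drift(4, 5) (called at line 37).
First divergence: position 6 — shown 'stage result 4', intended 'stage result 6'.
Intended log window:
  4: leaving clip_value with 4
  5: combined inputs 4 / 4
  6: stage result 6
  7: gauge_drift called with 6, 5
Execution walk:
  clip_value([8, 11, 10, 4, 7]) -> 4  [called from split_margin, line 17]
  mix_signals(0, 4) -> 4  [called from split_margin, line 20]
  split_margin([8, 11, 10, 4, 7]) -> 4  [called from main, line 35]
  gauge_drift(4, 5) -> 14  [called from main, line 37]
Log line origins:
  1 — main, line 34
  2 — split_margin, line 16
  3 — clip_value, line 7
  4 — clip_value, line 12
  5 — split_margin, line 19
  6 — main, line 36
  7 — gauge_drift, line 23
A correct fix: line 20: replace `mix_signals(0, gap)` with `mix_signals(gap, 0)`.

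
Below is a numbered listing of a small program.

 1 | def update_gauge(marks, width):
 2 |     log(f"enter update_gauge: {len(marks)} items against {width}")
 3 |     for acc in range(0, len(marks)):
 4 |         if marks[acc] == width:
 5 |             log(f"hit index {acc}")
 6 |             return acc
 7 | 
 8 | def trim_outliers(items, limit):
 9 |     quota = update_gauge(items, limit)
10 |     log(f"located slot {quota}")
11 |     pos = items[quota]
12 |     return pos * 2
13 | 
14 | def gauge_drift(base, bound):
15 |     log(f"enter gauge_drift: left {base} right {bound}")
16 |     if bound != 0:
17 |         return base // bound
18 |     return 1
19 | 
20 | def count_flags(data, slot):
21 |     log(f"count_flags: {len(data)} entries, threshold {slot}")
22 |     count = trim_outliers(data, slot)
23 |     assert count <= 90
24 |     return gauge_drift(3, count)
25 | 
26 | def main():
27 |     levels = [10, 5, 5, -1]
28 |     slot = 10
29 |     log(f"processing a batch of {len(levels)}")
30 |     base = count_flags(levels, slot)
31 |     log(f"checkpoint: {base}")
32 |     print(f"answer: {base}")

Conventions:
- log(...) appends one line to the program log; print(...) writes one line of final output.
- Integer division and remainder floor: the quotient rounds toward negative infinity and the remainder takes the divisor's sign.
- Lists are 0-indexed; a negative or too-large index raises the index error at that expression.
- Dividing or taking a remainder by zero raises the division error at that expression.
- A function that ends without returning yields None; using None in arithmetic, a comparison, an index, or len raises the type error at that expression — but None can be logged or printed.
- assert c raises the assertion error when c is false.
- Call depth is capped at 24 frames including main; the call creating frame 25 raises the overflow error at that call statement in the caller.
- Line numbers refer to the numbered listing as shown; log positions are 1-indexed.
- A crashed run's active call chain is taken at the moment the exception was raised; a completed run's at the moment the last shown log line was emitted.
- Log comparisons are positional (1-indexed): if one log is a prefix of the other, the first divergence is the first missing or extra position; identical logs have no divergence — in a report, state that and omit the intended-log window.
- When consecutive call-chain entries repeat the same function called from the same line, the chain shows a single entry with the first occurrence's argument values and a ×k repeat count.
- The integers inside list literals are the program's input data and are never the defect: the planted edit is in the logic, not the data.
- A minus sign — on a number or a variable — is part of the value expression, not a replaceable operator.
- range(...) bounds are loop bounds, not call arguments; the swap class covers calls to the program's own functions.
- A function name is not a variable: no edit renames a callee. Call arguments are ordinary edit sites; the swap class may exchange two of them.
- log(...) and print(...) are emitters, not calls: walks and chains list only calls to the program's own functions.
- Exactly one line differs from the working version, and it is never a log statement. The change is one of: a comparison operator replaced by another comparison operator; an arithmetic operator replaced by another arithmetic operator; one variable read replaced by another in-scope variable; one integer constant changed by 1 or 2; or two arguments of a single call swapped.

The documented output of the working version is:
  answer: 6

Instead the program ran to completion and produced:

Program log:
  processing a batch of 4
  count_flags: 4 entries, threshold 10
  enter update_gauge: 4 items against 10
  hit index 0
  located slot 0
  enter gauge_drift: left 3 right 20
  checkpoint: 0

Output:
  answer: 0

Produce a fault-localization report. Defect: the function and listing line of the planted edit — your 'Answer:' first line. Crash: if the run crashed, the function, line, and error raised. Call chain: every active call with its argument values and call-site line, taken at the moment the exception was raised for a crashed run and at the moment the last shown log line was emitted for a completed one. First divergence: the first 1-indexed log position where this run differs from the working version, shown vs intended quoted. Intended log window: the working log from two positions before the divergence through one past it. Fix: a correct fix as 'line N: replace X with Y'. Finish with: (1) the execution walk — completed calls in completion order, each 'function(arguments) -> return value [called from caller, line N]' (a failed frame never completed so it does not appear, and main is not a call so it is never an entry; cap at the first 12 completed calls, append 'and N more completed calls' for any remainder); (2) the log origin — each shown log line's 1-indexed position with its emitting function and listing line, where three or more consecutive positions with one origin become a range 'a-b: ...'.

Answer: the defect is in count_flags at line 24.
Core observation: Log line 6 is where behavior first shows: 'enter gauge_drift: left 3 right 20' appears instead of 'enter gauge_drift: left 20 right 3'.
Call chain: main.
First divergence: position 6 — the shown line 'enter gauge_drift: left 3 right 20' should read 'enter gauge_drift: left 20 right 3'.
Intended log window:
  4: hit index 0
  5: located slot 0
  6: enter gauge_drift: left 20 right 3
  7: checkpoint: 6
Execution walk:
  update_gauge([10, 5, 5, -1], 10) -> 0  [called from trim_outliers, line 9]
  trim_outliers([10, 5, 5, -1], 10) -> 20  [called from count_flags, line 22]
  gauge_drift(3, 20) -> 0  [called from count_flags, line 24]
  count_flags([10, 5, 5, -1], 10) -> 0  [called from main, line 30]
Log line origins:
  1 — main, line 29
  2 — count_flags, line 21
  3 — update_gauge, line 2
  4 — update_gauge, line 5
  5 — trim_outliers, line 10
  6 — gauge_drift, line 15
  7 — main, line 31
A correct fix: line 24: replace `gauge_drift(3, count)` with `gauge_drift(count, 3)`.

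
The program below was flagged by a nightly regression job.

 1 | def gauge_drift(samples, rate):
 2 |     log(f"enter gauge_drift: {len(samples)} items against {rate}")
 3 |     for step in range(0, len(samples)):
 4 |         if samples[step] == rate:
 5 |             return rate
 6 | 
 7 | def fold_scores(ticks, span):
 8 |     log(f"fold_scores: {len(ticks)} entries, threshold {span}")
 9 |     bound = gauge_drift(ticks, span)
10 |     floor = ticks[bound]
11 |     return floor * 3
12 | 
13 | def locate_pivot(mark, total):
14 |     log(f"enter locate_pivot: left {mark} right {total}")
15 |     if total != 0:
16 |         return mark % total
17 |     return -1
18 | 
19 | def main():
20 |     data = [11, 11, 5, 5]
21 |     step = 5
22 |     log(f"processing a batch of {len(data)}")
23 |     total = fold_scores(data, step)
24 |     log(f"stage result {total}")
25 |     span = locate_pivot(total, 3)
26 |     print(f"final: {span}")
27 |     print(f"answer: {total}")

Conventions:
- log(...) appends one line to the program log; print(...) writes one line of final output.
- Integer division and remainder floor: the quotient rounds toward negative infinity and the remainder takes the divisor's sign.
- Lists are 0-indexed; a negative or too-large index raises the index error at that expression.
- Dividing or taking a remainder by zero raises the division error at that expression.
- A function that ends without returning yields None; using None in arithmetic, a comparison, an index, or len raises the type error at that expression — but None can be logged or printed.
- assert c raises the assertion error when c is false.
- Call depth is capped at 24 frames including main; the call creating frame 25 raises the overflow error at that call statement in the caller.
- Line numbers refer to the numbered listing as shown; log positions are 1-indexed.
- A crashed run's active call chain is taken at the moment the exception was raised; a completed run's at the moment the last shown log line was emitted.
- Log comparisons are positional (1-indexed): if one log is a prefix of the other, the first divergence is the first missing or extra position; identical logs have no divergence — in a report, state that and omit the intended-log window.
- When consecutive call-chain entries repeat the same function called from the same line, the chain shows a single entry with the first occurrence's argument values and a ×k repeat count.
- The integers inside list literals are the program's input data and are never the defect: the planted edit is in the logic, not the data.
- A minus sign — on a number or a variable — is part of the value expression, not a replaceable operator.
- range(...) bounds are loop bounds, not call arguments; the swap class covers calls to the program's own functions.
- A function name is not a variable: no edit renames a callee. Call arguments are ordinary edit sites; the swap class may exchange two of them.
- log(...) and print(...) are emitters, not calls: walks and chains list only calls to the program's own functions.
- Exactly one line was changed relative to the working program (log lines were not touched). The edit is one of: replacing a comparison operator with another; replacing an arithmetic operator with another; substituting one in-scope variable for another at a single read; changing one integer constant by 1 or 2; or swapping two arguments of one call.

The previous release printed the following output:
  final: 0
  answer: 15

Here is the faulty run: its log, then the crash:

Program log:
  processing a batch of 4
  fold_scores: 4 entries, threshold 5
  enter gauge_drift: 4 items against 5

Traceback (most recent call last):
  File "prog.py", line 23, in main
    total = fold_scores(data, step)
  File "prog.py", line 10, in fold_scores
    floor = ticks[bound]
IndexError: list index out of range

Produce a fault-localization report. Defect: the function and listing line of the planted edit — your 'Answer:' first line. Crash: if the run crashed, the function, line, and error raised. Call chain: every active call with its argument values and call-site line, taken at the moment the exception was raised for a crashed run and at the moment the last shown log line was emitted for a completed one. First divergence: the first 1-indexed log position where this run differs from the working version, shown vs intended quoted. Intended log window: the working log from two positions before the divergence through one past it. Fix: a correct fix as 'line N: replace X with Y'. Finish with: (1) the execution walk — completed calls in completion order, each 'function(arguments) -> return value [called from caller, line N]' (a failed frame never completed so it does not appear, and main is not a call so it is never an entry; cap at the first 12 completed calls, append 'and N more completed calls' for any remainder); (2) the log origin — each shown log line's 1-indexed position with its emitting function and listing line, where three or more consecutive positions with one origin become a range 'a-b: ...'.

Answer: the defect is in gauge_drift at line 5.
Core observation: The log ends early — 3 lines, where the working version next logs 'stage result 15'.
Crash: fold_scores, line 10, IndexError.
Call chain: main -> fold_scores([11, 11, 5, 5], 5) (called at line 23).
First divergence: position 4; the shown log stops at 3 lines while the working version next logs 'stage result 15'.
Intended log window:
  2: fold_scores: 4 entries, threshold 5
  3: enter gauge_drift: 4 items against 5
  4: stage result 15
  5: enter locate_pivot: left 15 right 3
Execution walk:
  gauge_drift([11, 11, 5, 5], 5) -> 5  [called from fold_scores, line 9]
Log line origins:
  1: logged in main at line 22
  2: logged in fold_scores at line 8
  3: logged in gauge_drift at line 2
A correct fix: line 5: replace `rate` with `step`.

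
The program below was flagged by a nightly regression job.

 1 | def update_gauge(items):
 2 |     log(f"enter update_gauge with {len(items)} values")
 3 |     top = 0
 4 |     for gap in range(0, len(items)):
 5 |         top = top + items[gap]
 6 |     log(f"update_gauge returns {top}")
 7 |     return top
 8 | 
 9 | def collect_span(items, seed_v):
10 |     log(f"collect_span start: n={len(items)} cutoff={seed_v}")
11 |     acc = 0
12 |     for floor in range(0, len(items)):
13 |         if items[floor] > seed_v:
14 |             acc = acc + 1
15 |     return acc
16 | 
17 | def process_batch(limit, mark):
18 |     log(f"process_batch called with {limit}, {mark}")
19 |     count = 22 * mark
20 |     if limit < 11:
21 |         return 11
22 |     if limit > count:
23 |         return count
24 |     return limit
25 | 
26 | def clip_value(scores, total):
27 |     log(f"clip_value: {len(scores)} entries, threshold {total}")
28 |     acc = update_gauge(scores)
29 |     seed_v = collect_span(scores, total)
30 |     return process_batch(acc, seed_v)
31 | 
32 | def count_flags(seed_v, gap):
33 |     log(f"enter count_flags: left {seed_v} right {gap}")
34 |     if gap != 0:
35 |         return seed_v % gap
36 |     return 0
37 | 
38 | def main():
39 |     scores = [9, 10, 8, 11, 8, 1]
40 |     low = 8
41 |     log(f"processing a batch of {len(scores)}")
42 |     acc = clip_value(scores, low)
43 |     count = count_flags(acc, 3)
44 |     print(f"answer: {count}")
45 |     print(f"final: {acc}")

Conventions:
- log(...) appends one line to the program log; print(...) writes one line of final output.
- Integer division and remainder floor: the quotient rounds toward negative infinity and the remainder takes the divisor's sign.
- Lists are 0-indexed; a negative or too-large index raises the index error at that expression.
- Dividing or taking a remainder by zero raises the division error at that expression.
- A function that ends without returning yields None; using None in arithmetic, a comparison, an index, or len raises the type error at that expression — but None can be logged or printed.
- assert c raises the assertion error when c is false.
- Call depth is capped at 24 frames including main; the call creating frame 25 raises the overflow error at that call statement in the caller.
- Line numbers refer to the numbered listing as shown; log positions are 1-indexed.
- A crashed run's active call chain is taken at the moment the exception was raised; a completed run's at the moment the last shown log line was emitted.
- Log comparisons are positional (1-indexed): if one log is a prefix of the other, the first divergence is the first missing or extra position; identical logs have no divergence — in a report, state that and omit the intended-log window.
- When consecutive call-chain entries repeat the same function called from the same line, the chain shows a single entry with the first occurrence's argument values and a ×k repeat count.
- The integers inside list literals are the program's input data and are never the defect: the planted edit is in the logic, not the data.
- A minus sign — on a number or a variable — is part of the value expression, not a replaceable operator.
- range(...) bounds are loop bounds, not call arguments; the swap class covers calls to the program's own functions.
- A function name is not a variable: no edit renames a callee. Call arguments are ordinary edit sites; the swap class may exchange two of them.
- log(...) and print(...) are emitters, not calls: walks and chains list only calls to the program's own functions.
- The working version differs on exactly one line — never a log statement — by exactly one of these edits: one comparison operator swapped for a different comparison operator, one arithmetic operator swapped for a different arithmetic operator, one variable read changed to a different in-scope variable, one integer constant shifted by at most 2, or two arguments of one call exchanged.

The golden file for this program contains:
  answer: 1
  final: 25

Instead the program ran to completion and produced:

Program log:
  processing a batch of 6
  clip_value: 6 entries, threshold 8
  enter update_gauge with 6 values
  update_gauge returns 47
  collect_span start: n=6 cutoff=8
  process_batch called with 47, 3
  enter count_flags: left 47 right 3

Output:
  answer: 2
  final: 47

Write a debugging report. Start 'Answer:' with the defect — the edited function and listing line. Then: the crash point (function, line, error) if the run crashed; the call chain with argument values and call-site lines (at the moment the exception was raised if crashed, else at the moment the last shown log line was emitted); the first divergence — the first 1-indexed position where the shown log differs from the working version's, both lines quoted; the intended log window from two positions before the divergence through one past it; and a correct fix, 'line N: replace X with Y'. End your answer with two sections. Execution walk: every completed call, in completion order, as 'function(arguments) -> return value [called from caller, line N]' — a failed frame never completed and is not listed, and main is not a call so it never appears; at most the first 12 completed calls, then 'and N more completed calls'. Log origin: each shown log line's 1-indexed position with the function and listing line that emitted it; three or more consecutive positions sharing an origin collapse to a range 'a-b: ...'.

Answer: the defect is in process_batch at line 19.
Key fact: Everything matches until log position 7, which reads 'enter count_flags: left 47 right 3' in place of 'enter count_flags: left 25 right 3'.
Call chain: main -> count_flags(47, 3) (called at line 43).
First divergence: position 7 — shown 'enter count_flags: left 47 right 3', intended 'enter count_flags: left 25 right 3'.
Intended log window:
  5: collect_span start: n=6 cutoff=8
  6: process_batch called with 47, 3
  7: enter count_flags: left 25 right 3
Execution walk:
  update_gauge([9, 10, 8, 11, 8, 1]) -> 47  [called from clip_value, line 28]
  collect_span([9, 10, 8, 11, 8, 1], 8) -> 3  [called from clip_value, line 29]
  process_batch(47, 3) -> 47  [called from clip_value, line 30]
  clip_value([9, 10, 8, 11, 8, 1], 8) -> 47  [called from main, line 42]
  count_flags(47, 3) -> 2  [called from main, line 43]
Log origin:
  1: emitted by main (line 41)
  2: emitted by clip_value (line 27)
  3: emitted by update_gauge (line 2)
  4: emitted by update_gauge (line 6)
  5: emitted by collect_span (line 10)
  6: emitted by process_batch (line 18)
  7: emitted by count_flags (line 33)
A correct fix: line 19: replace `*` with `+`.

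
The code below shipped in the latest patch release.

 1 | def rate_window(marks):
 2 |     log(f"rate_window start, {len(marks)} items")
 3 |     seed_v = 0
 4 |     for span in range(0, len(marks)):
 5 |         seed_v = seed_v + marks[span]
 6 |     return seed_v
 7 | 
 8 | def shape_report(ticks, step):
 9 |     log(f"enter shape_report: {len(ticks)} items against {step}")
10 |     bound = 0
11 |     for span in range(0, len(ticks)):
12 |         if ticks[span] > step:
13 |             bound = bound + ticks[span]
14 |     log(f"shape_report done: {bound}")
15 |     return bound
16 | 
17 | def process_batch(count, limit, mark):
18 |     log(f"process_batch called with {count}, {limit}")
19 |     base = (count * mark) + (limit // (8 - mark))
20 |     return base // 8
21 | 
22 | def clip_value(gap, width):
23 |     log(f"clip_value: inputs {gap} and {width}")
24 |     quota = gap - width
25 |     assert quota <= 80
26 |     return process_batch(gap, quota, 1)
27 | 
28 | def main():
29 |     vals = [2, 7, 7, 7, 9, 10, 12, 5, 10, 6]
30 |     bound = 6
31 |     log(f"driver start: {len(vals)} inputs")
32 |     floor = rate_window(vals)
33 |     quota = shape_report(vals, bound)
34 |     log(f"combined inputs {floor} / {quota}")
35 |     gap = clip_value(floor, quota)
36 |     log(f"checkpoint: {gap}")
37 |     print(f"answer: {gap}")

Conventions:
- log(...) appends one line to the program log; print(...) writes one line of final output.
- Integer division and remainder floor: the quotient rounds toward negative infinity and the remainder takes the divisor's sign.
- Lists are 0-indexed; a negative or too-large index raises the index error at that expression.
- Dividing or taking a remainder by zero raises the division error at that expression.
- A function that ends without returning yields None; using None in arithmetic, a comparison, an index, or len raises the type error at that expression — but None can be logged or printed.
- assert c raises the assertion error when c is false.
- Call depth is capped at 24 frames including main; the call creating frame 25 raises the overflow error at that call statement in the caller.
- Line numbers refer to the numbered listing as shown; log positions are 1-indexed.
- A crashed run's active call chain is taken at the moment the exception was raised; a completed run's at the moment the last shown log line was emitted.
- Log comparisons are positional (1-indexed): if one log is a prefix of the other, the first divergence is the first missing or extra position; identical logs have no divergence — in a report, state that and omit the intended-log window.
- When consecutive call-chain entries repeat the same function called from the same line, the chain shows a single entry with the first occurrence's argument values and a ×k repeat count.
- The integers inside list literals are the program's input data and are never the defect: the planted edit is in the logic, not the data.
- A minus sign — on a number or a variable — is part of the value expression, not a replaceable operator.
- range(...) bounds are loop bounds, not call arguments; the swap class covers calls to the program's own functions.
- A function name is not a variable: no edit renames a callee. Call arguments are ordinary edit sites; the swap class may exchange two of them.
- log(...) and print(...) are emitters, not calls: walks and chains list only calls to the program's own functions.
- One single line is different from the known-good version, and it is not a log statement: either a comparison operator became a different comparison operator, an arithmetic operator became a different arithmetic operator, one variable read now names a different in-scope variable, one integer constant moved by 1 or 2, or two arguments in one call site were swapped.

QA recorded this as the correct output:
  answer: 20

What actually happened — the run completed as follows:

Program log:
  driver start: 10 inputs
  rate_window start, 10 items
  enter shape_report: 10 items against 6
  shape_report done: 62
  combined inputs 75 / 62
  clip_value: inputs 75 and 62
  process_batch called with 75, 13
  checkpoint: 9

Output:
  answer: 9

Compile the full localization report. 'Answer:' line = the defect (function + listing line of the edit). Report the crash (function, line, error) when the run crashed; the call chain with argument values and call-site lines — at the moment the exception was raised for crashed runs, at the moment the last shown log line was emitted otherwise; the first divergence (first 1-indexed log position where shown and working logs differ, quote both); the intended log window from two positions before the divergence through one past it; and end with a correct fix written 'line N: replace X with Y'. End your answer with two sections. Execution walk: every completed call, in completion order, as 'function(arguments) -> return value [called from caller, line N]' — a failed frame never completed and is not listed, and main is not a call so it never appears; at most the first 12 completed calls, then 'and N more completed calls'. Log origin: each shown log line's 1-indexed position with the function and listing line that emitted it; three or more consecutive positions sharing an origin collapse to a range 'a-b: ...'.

Answer: the defect is in process_batch at line 19.
Key fact: At log position 8 the runs split — shown 'checkpoint: 9', but the working version logs 'checkpoint: 20'.
Call chain: main.
First divergence: position 8; shown 'checkpoint: 9' vs intended 'checkpoint: 20'.
Intended log window:
  6: clip_value: inputs 75 and 62
  7: process_batch called with 75, 13
  8: checkpoint: 20
Execution walk:
  rate_window([2, 7, 7, 7, 9, 10, 12, 5, 10, 6]) -> 75  [called from main, line 32]
  shape_report([2, 7, 7, 7, 9, 10, 12, 5, 10, 6], 6) -> 62  [called from main, line 33]
  process_batch(75, 13, 1) -> 9  [called from clip_value, line 26]
  clip_value(75, 62) -> 9  [called from main, line 35]
Log origin:
  1: logged in main at line 31
  2: logged in rate_window at line 2
  3: logged in shape_report at line 9
  4: logged in shape_report at line 14
  5: logged in main at line 34
  6: logged in clip_value at line 23
  7: logged in process_batch at line 18
  8: logged in main at line 36
A correct fix: line 19: replace `//` with `*`.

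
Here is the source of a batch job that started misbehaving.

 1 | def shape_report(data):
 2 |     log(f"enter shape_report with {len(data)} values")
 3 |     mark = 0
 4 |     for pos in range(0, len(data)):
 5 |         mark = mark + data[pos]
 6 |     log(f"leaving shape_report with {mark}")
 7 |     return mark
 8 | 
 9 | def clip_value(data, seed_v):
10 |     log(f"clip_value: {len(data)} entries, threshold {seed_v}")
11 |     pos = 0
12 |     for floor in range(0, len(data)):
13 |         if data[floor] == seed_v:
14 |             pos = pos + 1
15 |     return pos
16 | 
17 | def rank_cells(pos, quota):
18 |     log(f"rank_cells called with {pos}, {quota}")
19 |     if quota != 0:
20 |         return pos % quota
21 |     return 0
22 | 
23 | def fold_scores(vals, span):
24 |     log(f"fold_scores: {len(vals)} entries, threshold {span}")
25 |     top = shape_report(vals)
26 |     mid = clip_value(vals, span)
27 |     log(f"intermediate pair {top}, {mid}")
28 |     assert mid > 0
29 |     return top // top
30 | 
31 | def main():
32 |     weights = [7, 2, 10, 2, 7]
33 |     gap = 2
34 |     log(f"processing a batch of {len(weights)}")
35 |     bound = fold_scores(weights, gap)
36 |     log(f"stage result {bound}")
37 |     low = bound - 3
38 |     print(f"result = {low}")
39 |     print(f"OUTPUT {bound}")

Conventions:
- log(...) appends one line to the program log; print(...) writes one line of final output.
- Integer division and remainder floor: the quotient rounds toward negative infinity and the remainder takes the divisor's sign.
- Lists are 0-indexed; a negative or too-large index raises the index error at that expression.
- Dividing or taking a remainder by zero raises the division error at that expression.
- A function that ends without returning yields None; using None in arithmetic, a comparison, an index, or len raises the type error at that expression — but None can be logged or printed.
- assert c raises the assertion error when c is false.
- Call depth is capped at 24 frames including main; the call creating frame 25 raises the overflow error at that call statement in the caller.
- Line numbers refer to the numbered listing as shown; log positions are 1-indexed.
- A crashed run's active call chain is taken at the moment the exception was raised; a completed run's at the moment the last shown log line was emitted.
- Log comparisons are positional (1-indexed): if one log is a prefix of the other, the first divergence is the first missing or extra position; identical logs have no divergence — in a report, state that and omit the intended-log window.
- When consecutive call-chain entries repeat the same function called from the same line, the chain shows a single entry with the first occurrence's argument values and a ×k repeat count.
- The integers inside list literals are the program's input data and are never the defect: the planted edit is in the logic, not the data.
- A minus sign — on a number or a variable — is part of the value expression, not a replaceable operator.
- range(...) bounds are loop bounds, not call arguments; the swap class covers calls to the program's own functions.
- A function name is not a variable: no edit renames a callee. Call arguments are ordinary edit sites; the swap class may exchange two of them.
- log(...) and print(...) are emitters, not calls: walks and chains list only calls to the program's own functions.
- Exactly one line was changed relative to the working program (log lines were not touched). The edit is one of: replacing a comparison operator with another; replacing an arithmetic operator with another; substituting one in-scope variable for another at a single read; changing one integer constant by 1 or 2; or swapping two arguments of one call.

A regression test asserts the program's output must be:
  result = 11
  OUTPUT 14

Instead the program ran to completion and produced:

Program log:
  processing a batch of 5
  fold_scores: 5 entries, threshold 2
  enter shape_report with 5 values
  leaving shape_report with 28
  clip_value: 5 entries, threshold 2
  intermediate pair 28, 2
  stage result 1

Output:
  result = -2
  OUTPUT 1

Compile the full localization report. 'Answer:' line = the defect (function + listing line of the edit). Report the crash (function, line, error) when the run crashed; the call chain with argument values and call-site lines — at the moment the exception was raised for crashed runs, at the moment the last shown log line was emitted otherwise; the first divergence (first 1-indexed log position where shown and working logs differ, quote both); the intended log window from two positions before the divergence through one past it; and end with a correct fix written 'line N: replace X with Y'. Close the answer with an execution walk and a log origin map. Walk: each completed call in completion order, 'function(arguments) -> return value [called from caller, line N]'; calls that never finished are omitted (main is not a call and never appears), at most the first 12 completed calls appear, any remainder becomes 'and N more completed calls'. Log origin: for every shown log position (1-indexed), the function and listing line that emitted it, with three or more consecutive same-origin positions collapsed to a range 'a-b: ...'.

Answer: the defect is in fold_scores at line 29.
Key fact: Log line 7 is where behavior first shows: 'stage result 1' appears instead of 'stage result 14'.
Call chain: main.
First divergence: position 7 — the shown line 'stage result 1' should read 'stage result 14'.
Intended log window:
  5: clip_value: 5 entries, threshold 2
  6: intermediate pair 28, 2
  7: stage result 14
Execution walk:
  shape_report([7, 2, 10, 2, 7]) -> 28  [called from fold_scores, line 25]
  clip_value([7, 2, 10, 2, 7], 2) -> 2  [called from fold_scores, line 26]
  fold_scores([7, 2, 10, 2, 7], 2) -> 1  [called from main, line 35]
Log origin:
  1 — main, line 34
  2 — fold_scores, line 24
  3 — shape_report, line 2
  4 — shape_report, line 6
  5 — clip_value, line 10
  6 — fold_scores, line 27
  7 — main, line 36
A correct fix: line 29: replace `top // top` with `top // mid`.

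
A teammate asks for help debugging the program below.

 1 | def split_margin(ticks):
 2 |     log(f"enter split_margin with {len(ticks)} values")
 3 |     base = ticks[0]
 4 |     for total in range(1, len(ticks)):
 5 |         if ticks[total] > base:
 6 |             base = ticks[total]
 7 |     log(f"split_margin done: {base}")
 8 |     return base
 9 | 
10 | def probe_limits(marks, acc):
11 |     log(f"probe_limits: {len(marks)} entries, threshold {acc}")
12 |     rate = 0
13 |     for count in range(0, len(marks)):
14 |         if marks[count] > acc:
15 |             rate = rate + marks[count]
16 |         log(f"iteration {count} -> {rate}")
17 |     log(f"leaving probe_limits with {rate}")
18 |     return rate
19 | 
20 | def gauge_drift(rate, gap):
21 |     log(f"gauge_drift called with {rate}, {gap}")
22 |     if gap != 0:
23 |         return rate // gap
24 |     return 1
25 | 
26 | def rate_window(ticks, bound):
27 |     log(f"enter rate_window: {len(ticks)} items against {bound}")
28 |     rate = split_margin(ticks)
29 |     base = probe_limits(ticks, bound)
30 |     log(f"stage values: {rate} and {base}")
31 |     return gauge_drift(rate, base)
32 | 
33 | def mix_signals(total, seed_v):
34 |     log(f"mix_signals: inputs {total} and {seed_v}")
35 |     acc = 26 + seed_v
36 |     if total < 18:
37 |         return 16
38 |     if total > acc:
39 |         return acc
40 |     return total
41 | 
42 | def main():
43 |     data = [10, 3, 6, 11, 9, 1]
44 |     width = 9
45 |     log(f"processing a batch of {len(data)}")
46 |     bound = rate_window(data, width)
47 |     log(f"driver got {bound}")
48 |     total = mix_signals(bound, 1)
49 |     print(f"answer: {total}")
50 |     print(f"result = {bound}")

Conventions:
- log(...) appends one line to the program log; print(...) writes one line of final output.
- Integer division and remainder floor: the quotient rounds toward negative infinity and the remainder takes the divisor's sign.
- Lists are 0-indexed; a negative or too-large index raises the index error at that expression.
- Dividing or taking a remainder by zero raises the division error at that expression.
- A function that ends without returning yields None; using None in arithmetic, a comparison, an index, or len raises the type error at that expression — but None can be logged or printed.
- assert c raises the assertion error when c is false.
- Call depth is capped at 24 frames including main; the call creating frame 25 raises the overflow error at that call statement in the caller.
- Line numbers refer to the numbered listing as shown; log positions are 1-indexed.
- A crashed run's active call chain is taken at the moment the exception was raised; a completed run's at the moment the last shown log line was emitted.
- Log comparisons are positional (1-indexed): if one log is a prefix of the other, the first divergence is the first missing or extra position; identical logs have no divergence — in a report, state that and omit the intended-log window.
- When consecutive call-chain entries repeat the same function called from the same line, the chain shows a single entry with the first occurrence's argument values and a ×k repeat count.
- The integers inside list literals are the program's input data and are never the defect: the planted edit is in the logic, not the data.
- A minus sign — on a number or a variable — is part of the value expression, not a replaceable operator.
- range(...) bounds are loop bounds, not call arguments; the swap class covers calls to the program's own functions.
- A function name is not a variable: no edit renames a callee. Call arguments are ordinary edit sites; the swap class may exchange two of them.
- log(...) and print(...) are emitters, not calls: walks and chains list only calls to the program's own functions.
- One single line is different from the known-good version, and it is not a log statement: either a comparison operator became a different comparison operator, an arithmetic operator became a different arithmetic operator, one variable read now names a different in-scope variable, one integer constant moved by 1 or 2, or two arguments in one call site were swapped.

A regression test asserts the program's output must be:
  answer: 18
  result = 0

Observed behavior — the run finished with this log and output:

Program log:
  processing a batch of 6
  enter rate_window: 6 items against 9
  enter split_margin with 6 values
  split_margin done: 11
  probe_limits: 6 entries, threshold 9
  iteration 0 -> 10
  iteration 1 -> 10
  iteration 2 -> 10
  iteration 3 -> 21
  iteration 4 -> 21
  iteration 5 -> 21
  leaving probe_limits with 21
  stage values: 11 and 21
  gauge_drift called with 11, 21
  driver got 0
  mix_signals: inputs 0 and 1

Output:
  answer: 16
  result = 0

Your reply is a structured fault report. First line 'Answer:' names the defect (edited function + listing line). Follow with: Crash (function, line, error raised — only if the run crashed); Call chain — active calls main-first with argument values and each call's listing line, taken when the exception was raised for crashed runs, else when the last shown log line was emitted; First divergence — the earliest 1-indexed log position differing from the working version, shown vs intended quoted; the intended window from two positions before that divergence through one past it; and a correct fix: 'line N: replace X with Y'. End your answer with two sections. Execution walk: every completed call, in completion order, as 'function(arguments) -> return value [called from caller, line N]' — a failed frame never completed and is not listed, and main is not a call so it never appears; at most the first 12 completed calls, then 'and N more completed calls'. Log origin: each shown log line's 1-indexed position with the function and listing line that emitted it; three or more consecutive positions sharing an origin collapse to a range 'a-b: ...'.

Answer: the defect is in mix_signals at line 37.
Key fact: No log line changed; the fault shows up purely in the output.
Call chain: main -> mix_signals(0, 1) (called at line 48).
First divergence: none; the two logs match at every position.
Execution walk:
  split_margin([10, 3, 6, 11, 9, 1]) -> 11  [called from rate_window, line 28]
  probe_limits([10, 3, 6, 11, 9, 1], 9) -> 21  [called from rate_window, line 29]
  gauge_drift(11, 21) -> 0  [called from rate_window, line 31]
  rate_window([10, 3, 6, 11, 9, 1], 9) -> 0  [called from main, line 46]
  mix_signals(0, 1) -> 16  [called from main, line 48]
Log origins:
  1: emitted by main (line 45)
  2: emitted by rate_window (line 27)
  3: emitted by split_margin (line 2)
  4: emitted by split_margin (line 7)
  5: emitted by probe_limits (line 11)
  6-11: emitted by probe_limits (line 16)
  12: emitted by probe_limits (line 17)
  13: emitted by rate_window (line 30)
  14: emitted by gauge_drift (line 21)
  15: emitted by main (line 47)
  16: emitted by mix_signals (line 34)
A correct fix: line 37: replace `16` with `18`.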